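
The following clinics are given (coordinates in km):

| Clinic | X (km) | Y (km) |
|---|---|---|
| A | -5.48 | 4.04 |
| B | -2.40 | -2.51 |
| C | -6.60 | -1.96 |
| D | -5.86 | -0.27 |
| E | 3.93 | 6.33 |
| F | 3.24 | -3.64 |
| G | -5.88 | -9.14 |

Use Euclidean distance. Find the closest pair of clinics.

C and D

Pairwise distances:
A–B: 7.24 km
A–C: 6.10 km
A–D: 4.33 km
A–E: 9.68 km
A–F: 11.62 km
A–G: 13.19 km
B–C: 4.24 km
B–D: 4.12 km
B–E: 10.87 km
B–F: 5.75 km
B–G: 7.49 km
C–D: 1.84 km
C–E: 13.40 km
C–F: 9.98 km
C–G: 7.22 km
D–E: 11.81 km
D–F: 9.70 km
D–G: 8.87 km
E–F: 9.99 km
E–G: 18.32 km
F–G: 10.65 km
Closest pair: C–D at 1.84 km.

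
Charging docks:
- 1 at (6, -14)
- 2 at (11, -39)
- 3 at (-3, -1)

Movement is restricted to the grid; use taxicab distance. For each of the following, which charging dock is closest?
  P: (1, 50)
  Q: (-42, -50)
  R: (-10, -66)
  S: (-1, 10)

P at (1, 50):
  1: |5| + |-64| = 5 + 64 = 69
  2: |10| + |-89| = 10 + 89 = 99
  3: |-4| + |-51| = 4 + 51 = 55
  → nearest: 3 (55)
Q at (-42, -50):
  1: |48| + |36| = 48 + 36 = 84
  2: |53| + |11| = 53 + 11 = 64
  3: |39| + |49| = 39 + 49 = 88
  → nearest: 2 (64)
R at (-10, -66):
  1: |16| + |52| = 16 + 52 = 68
  2: |21| + |27| = 21 + 27 = 48
  3: |7| + |65| = 7 + 65 = 72
  → nearest: 2 (48)
S at (-1, 10):
  1: |7| + |-24| = 7 + 24 = 31
  2: |12| + |-49| = 12 + 49 = 61
  3: |-2| + |-11| = 2 + 11 = 13
  → nearest: 3 (13)

P→3; Q→2; R→2; S→3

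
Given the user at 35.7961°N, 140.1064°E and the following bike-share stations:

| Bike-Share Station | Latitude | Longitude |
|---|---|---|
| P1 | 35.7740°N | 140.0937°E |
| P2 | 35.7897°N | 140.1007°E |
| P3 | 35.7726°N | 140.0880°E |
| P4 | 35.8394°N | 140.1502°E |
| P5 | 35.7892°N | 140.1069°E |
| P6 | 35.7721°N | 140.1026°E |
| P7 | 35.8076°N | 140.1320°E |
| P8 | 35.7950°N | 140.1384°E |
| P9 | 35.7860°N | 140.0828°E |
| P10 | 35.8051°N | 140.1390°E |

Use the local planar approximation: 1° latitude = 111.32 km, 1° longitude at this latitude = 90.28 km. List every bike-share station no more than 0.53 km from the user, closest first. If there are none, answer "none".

Distances from 35.7961°N, 140.1064°E:
P1: 2.7142 km
P2: 0.8789 km
P3: 3.0989 km
P4: 6.2346 km
P5: 0.7694 km
P6: 2.6936 km
P7: 2.6420 km
P8: 2.8916 km
P9: 2.4091 km
P10: 3.1090 km
Threshold 0.53 km: none within range.

none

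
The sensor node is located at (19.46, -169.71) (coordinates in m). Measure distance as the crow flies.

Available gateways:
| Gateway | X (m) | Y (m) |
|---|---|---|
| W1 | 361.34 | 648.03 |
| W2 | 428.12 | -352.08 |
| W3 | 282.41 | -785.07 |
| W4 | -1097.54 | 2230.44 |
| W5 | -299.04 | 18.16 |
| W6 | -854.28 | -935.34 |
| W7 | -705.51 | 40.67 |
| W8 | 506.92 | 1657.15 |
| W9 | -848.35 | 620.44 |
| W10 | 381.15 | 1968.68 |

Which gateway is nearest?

Distances from (19.46, -169.71):
W1: 886.33 m
W2: 447.51 m
W3: 669.19 m
W4: 2647.34 m
W5: 369.78 m
W6: 1161.73 m
W7: 754.88 m
W8: 1890.78 m
W9: 1173.64 m
W10: 2168.76 m
Minimum: W5 at 369.78 m.

W5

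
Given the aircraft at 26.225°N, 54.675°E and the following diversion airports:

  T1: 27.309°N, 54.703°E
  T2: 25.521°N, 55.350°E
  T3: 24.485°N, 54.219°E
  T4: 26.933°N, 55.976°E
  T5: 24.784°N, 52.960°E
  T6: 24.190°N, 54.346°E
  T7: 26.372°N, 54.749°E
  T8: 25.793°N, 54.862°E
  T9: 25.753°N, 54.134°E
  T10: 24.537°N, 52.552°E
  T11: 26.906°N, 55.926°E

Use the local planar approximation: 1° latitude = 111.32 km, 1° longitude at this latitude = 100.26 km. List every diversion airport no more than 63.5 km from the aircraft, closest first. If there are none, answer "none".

Distances from 26.225°N, 54.675°E:
T1: √((1.084·111.32)² + (0.028·100.26)²) = √(14561.46128 + 7.88082) = 120.704 km
T2: √((-0.704·111.32)² + (0.675·100.26)²) = √(6141.74405 + 4579.97330) = 103.546 km
T3: √((-1.740·111.32)² + (-0.456·100.26)²) = √(37518.45033 + 2090.18673) = 199.019 km
T4: √((0.708·111.32)² + (1.301·100.26)²) = √(6211.73487 + 17014.13967) = 152.400 km
T5: √((-1.441·111.32)² + (-1.715·100.26)²) = √(25732.04824 + 29565.39253) = 235.154 km
T6: √((-2.035·111.32)² + (-0.329·100.26)²) = √(51318.64991 + 1088.04585) = 228.925 km
T7: √((0.147·111.32)² + (0.074·100.26)²) = √(267.78181 + 55.04512) = 17.967 km
T8: √((-0.432·111.32)² + (0.187·100.26)²) = √(2312.67118 + 351.51075) = 51.616 km
T9: √((-0.472·111.32)² + (-0.541·100.26)²) = √(2760.77105 + 2942.04920) = 75.517 km
T10: √((-1.688·111.32)² + (-2.123·100.26)²) = √(35309.47659 + 45305.96539) = 283.929 km
T11: √((0.681·111.32)² + (1.251·100.26)²) = √(5746.99235 + 15731.49585) = 146.555 km
Threshold 63.5 km: T7 (17.967 km), T8 (51.616 km) are within range.

T7, T8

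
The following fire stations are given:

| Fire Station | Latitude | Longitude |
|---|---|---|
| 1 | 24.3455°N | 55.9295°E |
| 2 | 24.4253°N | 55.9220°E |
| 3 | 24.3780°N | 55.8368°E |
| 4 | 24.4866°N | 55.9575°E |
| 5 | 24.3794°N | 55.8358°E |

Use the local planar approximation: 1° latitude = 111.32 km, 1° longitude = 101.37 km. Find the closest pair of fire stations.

Pairwise distances:
1–2: √((0.0798·111.32)² + (-0.0075·101.37)²) = √(78.913658 + 0.578018) = 8.9158 km
1–3: √((0.0325·111.32)² + (-0.0927·101.37)²) = √(13.089200 + 88.303590) = 10.0694 km
1–4: √((0.1411·111.32)² + (0.0280·101.37)²) = √(246.717765 + 8.056287) = 15.9616 km
1–5: √((0.0339·111.32)² + (-0.0937·101.37)²) = √(14.241174 + 90.219014) = 10.2206 km
2–3: √((-0.0473·111.32)² + (-0.0852·101.37)²) = √(27.724816 + 74.593001) = 10.1152 km
2–4: √((0.0613·111.32)² + (0.0355·101.37)²) = √(46.565830 + 12.950174) = 7.7147 km
2–5: √((-0.0459·111.32)² + (-0.0862·101.37)²) = √(26.107890 + 76.354287) = 10.1224 km
3–4: √((0.1086·111.32)² + (0.1207·101.37)²) = √(146.152432 + 149.704010) = 17.2005 km
3–5: √((0.0014·111.32)² + (-0.0010·101.37)²) = √(0.024289 + 0.010276) = 0.1859 km
4–5: √((-0.1072·111.32)² + (-0.1217·101.37)²) = √(142.408518 + 152.194882) = 17.1640 km
Closest pair: 3–5 at 0.1859 km.

3 and 5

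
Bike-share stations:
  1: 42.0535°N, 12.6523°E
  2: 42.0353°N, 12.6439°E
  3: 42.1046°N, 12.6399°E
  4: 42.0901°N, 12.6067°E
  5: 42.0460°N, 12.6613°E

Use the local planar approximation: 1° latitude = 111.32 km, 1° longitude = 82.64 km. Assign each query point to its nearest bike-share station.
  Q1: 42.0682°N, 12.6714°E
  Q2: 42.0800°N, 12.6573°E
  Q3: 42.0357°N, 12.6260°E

Q1 at 42.0682°N, 12.6714°E:
  1: 2.2736 km
  2: 4.3102 km
  3: 4.8162 km
  4: 5.8764 km
  5: 2.6084 km
  → nearest: 1 (2.2736 km)
Q2 at 42.0800°N, 12.6573°E:
  1: 2.9788 km
  2: 5.0977 km
  3: 3.0930 km
  4: 4.3301 km
  5: 3.7993 km
  → nearest: 1 (2.9788 km)
Q3 at 42.0357°N, 12.6260°E:
  1: 2.9411 km
  2: 1.4799 km
  3: 7.7555 km
  4: 6.2623 km
  5: 3.1344 km
  → nearest: 2 (1.4799 km)

Q1→1; Q2→1; Q3→2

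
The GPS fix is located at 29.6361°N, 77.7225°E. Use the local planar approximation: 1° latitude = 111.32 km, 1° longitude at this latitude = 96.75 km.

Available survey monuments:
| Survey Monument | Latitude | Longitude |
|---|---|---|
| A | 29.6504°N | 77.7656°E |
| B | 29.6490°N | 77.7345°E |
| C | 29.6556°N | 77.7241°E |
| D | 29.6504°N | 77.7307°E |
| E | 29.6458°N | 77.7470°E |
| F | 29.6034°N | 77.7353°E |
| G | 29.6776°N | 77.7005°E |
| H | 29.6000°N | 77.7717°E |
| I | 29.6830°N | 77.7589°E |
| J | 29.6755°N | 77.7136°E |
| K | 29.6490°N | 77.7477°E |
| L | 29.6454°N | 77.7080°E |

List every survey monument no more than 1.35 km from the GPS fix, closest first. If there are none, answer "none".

Distances from 29.6361°N, 77.7225°E:
A: √((0.0143·111.32)² + (0.0431·96.75)²) = √(2.534069 + 17.388275) = 4.4634 km
B: √((0.0129·111.32)² + (0.0120·96.75)²) = √(2.062176 + 1.347921) = 1.8466 km
C: √((0.0195·111.32)² + (0.0016·96.75)²) = √(4.712112 + 0.023963) = 2.1763 km
D: √((0.0143·111.32)² + (0.0082·96.75)²) = √(2.534069 + 0.629404) = 1.7786 km
E: √((0.0097·111.32)² + (0.0245·96.75)²) = √(1.165977 + 5.618678) = 2.6047 km
F: √((-0.0327·111.32)² + (0.0128·96.75)²) = √(13.250794 + 1.533635) = 3.8451 km
G: √((0.0415·111.32)² + (-0.0220·96.75)²) = √(21.342367 + 4.530512) = 5.0865 km
H: √((-0.0361·111.32)² + (0.0492·96.75)²) = √(16.149564 + 22.658552) = 6.2296 km
I: √((0.0469·111.32)² + (0.0364·96.75)²) = √(27.257880 + 12.402371) = 6.2976 km
J: √((0.0394·111.32)² + (-0.0089·96.75)²) = √(19.237066 + 0.741450) = 4.4697 km
K: √((0.0129·111.32)² + (0.0252·96.75)²) = √(2.062176 + 5.944332) = 2.8296 km
L: √((0.0093·111.32)² + (-0.0145·96.75)²) = √(1.071796 + 1.968058) = 1.7435 km
Threshold 1.35 km: none within range.

none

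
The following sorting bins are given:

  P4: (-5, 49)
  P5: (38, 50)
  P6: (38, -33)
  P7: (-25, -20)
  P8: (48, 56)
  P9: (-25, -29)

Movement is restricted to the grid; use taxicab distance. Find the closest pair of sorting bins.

P7 and P9

Pairwise distances:
P4–P5: 44
P4–P6: 125
P4–P7: 89
P4–P8: 60
P4–P9: 98
P5–P6: 83
P5–P7: 133
P5–P8: 16
P5–P9: 142
P6–P7: 76
P6–P8: 99
P6–P9: 67
P7–P8: 149
P7–P9: 9
P8–P9: 158
Closest pair: P7–P9 at 9.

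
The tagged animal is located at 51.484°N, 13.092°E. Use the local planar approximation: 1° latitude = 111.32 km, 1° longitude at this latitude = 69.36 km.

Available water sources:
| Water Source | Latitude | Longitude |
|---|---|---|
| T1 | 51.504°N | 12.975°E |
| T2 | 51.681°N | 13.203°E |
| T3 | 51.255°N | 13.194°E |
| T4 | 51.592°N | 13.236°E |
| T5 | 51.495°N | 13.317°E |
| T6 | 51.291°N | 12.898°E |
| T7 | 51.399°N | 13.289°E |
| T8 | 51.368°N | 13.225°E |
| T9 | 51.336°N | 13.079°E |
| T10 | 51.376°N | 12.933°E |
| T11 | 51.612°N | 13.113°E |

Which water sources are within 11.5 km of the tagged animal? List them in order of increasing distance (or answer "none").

T1

Distances from 51.484°N, 13.092°E:
T1: √((0.020·111.32)² + (-0.117·69.36)²) = √(4.95686 + 65.85517) = 8.415 km
T2: √((0.197·111.32)² + (0.111·69.36)²) = √(480.92665 + 59.27399) = 23.242 km
T3: √((-0.229·111.32)² + (0.102·69.36)²) = √(649.85634 + 50.05166) = 26.456 km
T4: √((0.108·111.32)² + (0.144·69.36)²) = √(144.54195 + 99.75695) = 15.630 km
T5: √((0.011·111.32)² + (0.225·69.36)²) = √(1.49945 + 243.54724) = 15.654 km
T6: √((-0.193·111.32)² + (-0.194·69.36)²) = √(461.59491 + 181.05963) = 25.351 km
T7: √((-0.085·111.32)² + (0.197·69.36)²) = √(89.53323 + 186.70271) = 16.620 km
T8: √((-0.116·111.32)² + (0.133·69.36)²) = √(166.74867 + 85.09841) = 15.870 km
T9: √((-0.148·111.32)² + (-0.013·69.36)²) = √(271.43749 + 0.81303) = 16.500 km
T10: √((-0.108·111.32)² + (-0.159·69.36)²) = √(144.54195 + 121.62208) = 16.315 km
T11: √((0.128·111.32)² + (0.021·69.36)²) = √(203.03286 + 2.12157) = 14.323 km
Threshold 11.5 km: T1 (8.415 km) is within range.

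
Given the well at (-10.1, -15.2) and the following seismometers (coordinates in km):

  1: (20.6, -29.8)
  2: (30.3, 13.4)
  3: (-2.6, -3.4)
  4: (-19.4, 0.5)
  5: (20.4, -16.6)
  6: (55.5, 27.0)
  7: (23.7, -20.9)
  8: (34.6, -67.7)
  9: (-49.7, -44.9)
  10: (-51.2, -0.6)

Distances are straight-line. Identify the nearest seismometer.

Distances from (-10.1, -15.2):
1: √((30.7)² + (-14.6)²) = √(942.49000 + 213.16000) = 33.995 km
2: √((40.4)² + (28.6)²) = √(1632.16000 + 817.96000) = 49.499 km
3: √((7.5)² + (11.8)²) = √(56.25000 + 139.24000) = 13.982 km
4: √((-9.3)² + (15.7)²) = √(86.49000 + 246.49000) = 18.248 km
5: √((30.5)² + (-1.4)²) = √(930.25000 + 1.96000) = 30.532 km
6: √((65.6)² + (42.2)²) = √(4303.36000 + 1780.84000) = 78.001 km
7: √((33.8)² + (-5.7)²) = √(1142.44000 + 32.49000) = 34.277 km
8: √((44.7)² + (-52.5)²) = √(1998.09000 + 2756.25000) = 68.952 km
9: √((-39.6)² + (-29.7)²) = √(1568.16000 + 882.09000) = 49.500 km
10: √((-41.1)² + (14.6)²) = √(1689.21000 + 213.16000) = 43.616 km
Minimum: 3 at 13.982 km.

3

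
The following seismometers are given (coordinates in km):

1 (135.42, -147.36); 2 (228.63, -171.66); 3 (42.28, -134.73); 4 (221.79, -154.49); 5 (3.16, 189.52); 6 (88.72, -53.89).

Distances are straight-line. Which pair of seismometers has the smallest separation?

2 and 4

Pairwise distances:
1–2: 96.33 km
1–3: 93.99 km
1–4: 86.66 km
1–5: 361.91 km
1–6: 104.49 km
2–3: 189.97 km
2–4: 18.48 km
2–5: 425.78 km
2–6: 182.88 km
3–4: 180.59 km
3–5: 326.60 km
3–6: 93.23 km
4–5: 407.61 km
4–6: 166.82 km
5–6: 258.01 km
Closest pair: 2–4 at 18.48 km.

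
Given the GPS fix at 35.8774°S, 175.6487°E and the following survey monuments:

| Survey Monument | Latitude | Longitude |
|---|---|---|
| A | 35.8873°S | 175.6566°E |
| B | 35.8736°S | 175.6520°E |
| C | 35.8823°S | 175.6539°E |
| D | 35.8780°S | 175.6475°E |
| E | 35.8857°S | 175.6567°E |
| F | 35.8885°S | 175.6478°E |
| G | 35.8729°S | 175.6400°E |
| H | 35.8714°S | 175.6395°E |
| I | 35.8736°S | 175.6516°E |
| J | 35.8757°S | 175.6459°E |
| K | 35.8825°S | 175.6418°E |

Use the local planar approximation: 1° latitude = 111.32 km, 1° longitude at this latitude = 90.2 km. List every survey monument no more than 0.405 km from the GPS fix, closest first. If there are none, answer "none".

D, J

Distances from 35.8774°S, 175.6487°E:
A: √((-0.0099·111.32)² + (0.0079·90.2)²) = √(1.214554 + 0.507770) = 1.3124 km
B: √((0.0038·111.32)² + (0.0033·90.2)²) = √(0.178943 + 0.088601) = 0.5172 km
C: √((-0.0049·111.32)² + (0.0052·90.2)²) = √(0.297535 + 0.219999) = 0.7194 km
D: √((-0.0006·111.32)² + (-0.0012·90.2)²) = √(0.004461 + 0.011716) = 0.1272 km
E: √((-0.0083·111.32)² + (0.0080·90.2)²) = √(0.853695 + 0.520707) = 1.1723 km
F: √((-0.0111·111.32)² + (-0.0009·90.2)²) = √(1.526836 + 0.006590) = 1.2383 km
G: √((0.0045·111.32)² + (-0.0087·90.2)²) = √(0.250941 + 0.615817) = 0.9310 km
H: √((0.0060·111.32)² + (-0.0092·90.2)²) = √(0.446117 + 0.688634) = 1.0652 km
I: √((0.0038·111.32)² + (0.0029·90.2)²) = √(0.178943 + 0.068424) = 0.4974 km
J: √((0.0017·111.32)² + (-0.0028·90.2)²) = √(0.035813 + 0.063787) = 0.3156 km
K: √((-0.0051·111.32)² + (-0.0069·90.2)²) = √(0.322320 + 0.387357) = 0.8424 km
Threshold 0.405 km: D (0.1272 km), J (0.3156 km) are within range.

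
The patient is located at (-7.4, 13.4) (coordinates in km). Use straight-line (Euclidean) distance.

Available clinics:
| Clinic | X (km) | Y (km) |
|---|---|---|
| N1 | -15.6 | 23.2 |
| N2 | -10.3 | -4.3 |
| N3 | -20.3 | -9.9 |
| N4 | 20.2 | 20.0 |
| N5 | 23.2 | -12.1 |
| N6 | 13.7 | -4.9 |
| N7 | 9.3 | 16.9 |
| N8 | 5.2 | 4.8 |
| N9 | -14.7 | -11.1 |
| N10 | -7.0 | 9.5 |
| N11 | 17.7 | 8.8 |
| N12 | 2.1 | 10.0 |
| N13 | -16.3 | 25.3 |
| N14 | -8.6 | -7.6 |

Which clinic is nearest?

Distances from (-7.4, 13.4):
N1: √((-8.2)² + (9.8)²) = √(67.240 + 96.040) = 12.8 km
N2: √((-2.9)² + (-17.7)²) = √(8.410 + 313.290) = 17.9 km
N3: √((-12.9)² + (-23.3)²) = √(166.410 + 542.890) = 26.6 km
N4: √((27.6)² + (6.6)²) = √(761.760 + 43.560) = 28.4 km
N5: √((30.6)² + (-25.5)²) = √(936.360 + 650.250) = 39.8 km
N6: √((21.1)² + (-18.3)²) = √(445.210 + 334.890) = 27.9 km
N7: √((16.7)² + (3.5)²) = √(278.890 + 12.250) = 17.1 km
N8: √((12.6)² + (-8.6)²) = √(158.760 + 73.960) = 15.3 km
N9: √((-7.3)² + (-24.5)²) = √(53.290 + 600.250) = 25.6 km
N10: √((0.4)² + (-3.9)²) = √(0.160 + 15.210) = 3.9 km
N11: √((25.1)² + (-4.6)²) = √(630.010 + 21.160) = 25.5 km
N12: √((9.5)² + (-3.4)²) = √(90.250 + 11.560) = 10.1 km
N13: √((-8.9)² + (11.9)²) = √(79.210 + 141.610) = 14.9 km
N14: √((-1.2)² + (-21.0)²) = √(1.440 + 441.000) = 21.0 km
Minimum: N10 at 3.9 km.

N10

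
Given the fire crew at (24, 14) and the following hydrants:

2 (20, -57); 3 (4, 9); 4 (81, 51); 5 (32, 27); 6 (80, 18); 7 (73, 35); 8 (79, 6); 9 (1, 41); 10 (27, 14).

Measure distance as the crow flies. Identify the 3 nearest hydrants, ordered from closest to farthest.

Distances from (24, 14):
2: √((-4)² + (-71)²) = √(16.000 + 5041.000) = 71.1
3: √((-20)² + (-5)²) = √(400.000 + 25.000) = 20.6
4: √((57)² + (37)²) = √(3249.000 + 1369.000) = 68.0
5: √((8)² + (13)²) = √(64.000 + 169.000) = 15.3
6: √((56)² + (4)²) = √(3136.000 + 16.000) = 56.1
7: √((49)² + (21)²) = √(2401.000 + 441.000) = 53.3
8: √((55)² + (-8)²) = √(3025.000 + 64.000) = 55.6
9: √((-23)² + (27)²) = √(529.000 + 729.000) = 35.5
10: √((3)² + (0)²) = √(9.000 + 0.000) = 3.0
Sorted: 10 (3.0) < 5 (15.3) < 3 (20.6) < 9 (35.5) < 7 (53.3) < …

10, 5, 3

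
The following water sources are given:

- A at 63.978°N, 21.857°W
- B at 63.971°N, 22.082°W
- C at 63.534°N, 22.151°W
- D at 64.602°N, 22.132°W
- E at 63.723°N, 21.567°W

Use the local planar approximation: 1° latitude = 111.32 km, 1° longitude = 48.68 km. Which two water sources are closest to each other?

A and B

Pairwise distances:
A–B: 10.981 km
A–E: 31.703 km
C–E: 35.368 km
B–E: 37.292 km
B–C: 48.763 km
A–C: 51.456 km
B–D: 70.285 km
A–D: 70.742 km
D–E: 101.642 km
C–D: 118.893 km
Closest pair: A–B at 10.981 km.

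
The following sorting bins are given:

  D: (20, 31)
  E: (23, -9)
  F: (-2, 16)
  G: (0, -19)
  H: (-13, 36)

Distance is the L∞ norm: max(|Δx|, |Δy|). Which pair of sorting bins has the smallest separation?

F and H

Pairwise distances:
D–E: 40
D–F: 22
D–G: 50
D–H: 33
E–F: 25
E–G: 23
E–H: 45
F–G: 35
F–H: 20
G–H: 55
Closest pair: F–H at 20.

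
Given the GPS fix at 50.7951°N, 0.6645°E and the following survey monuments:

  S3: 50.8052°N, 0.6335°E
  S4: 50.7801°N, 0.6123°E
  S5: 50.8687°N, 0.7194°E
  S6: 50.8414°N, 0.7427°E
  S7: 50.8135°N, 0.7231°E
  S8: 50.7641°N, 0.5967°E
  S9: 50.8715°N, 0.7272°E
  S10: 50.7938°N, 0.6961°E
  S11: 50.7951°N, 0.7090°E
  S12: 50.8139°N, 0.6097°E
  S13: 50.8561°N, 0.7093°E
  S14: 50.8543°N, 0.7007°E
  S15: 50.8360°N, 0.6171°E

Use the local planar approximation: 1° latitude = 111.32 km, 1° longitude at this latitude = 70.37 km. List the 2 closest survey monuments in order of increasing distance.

Distances from 50.7951°N, 0.6645°E:
S3: √((0.0101·111.32)² + (-0.0310·70.37)²) = √(1.264122 + 4.758811) = 2.4542 km
S4: √((-0.0150·111.32)² + (-0.0522·70.37)²) = √(2.788232 + 13.493236) = 4.0350 km
S5: √((0.0736·111.32)² + (0.0549·70.37)²) = √(67.127740 + 14.925187) = 9.0583 km
S6: √((0.0463·111.32)² + (0.0782·70.37)²) = √(26.564912 + 30.282283) = 7.5397 km
S7: √((0.0184·111.32)² + (0.0586·70.37)²) = √(4.195484 + 17.004753) = 4.6044 km
S8: √((-0.0310·111.32)² + (-0.0678·70.37)²) = √(11.908849 + 22.763262) = 5.8883 km
S9: √((0.0764·111.32)² + (0.0627·70.37)²) = √(72.332440 + 19.467500) = 9.5812 km
S10: √((-0.0013·111.32)² + (0.0316·70.37)²) = √(0.020943 + 4.944806) = 2.2284 km
S11: √((0.0000·111.32)² + (0.0445·70.37)²) = √(0.000000 + 9.806073) = 3.1315 km
S12: √((0.0188·111.32)² + (-0.0548·70.37)²) = √(4.379879 + 14.870865) = 4.3876 km
S13: √((0.0610·111.32)² + (0.0448·70.37)²) = √(46.111162 + 9.938735) = 7.4866 km
S14: √((0.0592·111.32)² + (0.0362·70.37)²) = √(43.429998 + 6.489216) = 7.0654 km
S15: √((0.0409·111.32)² + (-0.0474·70.37)²) = √(20.729700 + 11.125814) = 5.6441 km
Sorted: S10 (2.2284 km) < S3 (2.4542 km) < S11 (3.1315 km) < S4 (4.0350 km) < …

S10, S3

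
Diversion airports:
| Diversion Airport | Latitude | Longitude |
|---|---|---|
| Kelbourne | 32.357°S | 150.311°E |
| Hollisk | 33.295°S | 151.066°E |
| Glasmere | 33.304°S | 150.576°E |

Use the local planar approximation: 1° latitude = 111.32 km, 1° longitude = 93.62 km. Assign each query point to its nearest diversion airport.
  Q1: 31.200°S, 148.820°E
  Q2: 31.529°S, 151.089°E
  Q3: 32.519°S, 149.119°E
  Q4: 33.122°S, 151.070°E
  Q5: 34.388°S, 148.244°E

Q1 at 31.200°S, 148.820°E:
  Kelbourne: √((-1.157·111.32)² + (1.491·93.62)²) = √(16588.72903 + 19484.64782) = 189.930 km
  Hollisk: √((-2.095·111.32)² + (2.246·93.62)²) = √(54389.42280 + 44213.69158) = 314.011 km
  Glasmere: √((-2.104·111.32)² + (1.756·93.62)²) = √(54857.73425 + 27026.28155) = 286.154 km
  → nearest: Kelbourne (189.930 km)
Q2 at 31.529°S, 151.089°E:
  Kelbourne: √((-0.828·111.32)² + (-0.778·93.62)²) = √(8495.85456 + 5305.13534) = 117.478 km
  Hollisk: √((-1.766·111.32)² + (-0.023·93.62)²) = √(38648.06846 + 4.63653) = 196.603 km
  Glasmere: √((-1.775·111.32)² + (-0.513·93.62)²) = √(39042.99365 + 2306.59849) = 203.346 km
  → nearest: Kelbourne (117.478 km)
Q3 at 32.519°S, 149.119°E:
  Kelbourne: √((0.162·111.32)² + (1.192·93.62)²) = √(325.21939 + 12453.45295) = 113.043 km
  Hollisk: √((-0.776·111.32)² + (1.947·93.62)²) = √(7462.25074 + 33225.32032) = 201.712 km
  Glasmere: √((-0.785·111.32)² + (1.457·93.62)²) = √(7636.34795 + 18606.14397) = 161.995 km
  → nearest: Kelbourne (113.043 km)
Q4 at 33.122°S, 151.070°E:
  Kelbourne: √((0.765·111.32)² + (-0.759·93.62)²) = √(7252.19154 + 5049.17968) = 110.912 km
  Hollisk: √((-0.173·111.32)² + (-0.004·93.62)²) = √(370.88443 + 0.14024) = 19.262 km
  Glasmere: √((-0.182·111.32)² + (-0.494·93.62)²) = √(410.47732 + 2138.90340) = 50.491 km
  → nearest: Hollisk (19.262 km)
Q5 at 34.388°S, 148.244°E:
  Kelbourne: √((2.031·111.32)² + (2.067·93.62)²) = √(51117.10411 + 37447.10314) = 297.597 km
  Hollisk: √((1.093·111.32)² + (2.822·93.62)²) = √(14804.26053 + 69799.33620) = 290.867 km
  Glasmere: √((1.084·111.32)² + (2.332·93.62)²) = √(14561.46128 + 47664.42582) = 249.451 km
  → nearest: Glasmere (249.451 km)

Q1→Kelbourne; Q2→Kelbourne; Q3→Kelbourne; Q4→Hollisk; Q5→Glasmere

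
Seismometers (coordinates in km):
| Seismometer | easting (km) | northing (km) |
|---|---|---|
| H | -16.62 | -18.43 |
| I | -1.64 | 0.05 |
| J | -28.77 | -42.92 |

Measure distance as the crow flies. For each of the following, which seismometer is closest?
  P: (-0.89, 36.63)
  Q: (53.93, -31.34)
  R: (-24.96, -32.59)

P→I; Q→I; R→J

P at (-0.89, 36.63):
  H: √((-15.73)² + (-55.06)²) = √(247.4329 + 3031.6036) = 57.26 km
  I: √((-0.75)² + (-36.58)²) = √(0.5625 + 1338.0964) = 36.59 km
  J: √((-27.88)² + (-79.55)²) = √(777.2944 + 6328.2025) = 84.29 km
  → nearest: I (36.59 km)
Q at (53.93, -31.34):
  H: √((-70.55)² + (12.91)²) = √(4977.3025 + 166.6681) = 71.72 km
  I: √((-55.57)² + (31.39)²) = √(3088.0249 + 985.3321) = 63.82 km
  J: √((-82.70)² + (-11.58)²) = √(6839.2900 + 134.0964) = 83.51 km
  → nearest: I (63.82 km)
R at (-24.96, -32.59):
  H: √((8.34)² + (14.16)²) = √(69.5556 + 200.5056) = 16.43 km
  I: √((23.32)² + (32.64)²) = √(543.8224 + 1065.3696) = 40.11 km
  J: √((-3.81)² + (-10.33)²) = √(14.5161 + 106.7089) = 11.01 km
  → nearest: J (11.01 km)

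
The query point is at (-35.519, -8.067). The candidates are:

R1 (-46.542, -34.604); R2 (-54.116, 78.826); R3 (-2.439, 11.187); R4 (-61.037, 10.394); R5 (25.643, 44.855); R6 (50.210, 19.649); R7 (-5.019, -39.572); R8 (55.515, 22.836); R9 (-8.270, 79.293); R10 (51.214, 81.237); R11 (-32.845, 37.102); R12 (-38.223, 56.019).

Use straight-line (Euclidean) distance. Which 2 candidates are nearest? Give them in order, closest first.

R1, R4

Distances from (-35.519, -8.067):
R1: 28.735
R2: 88.861
R3: 38.275
R4: 31.496
R5: 80.880
R6: 90.098
R7: 43.850
R8: 96.136
R9: 91.511
R10: 124.490
R11: 45.248
R12: 64.143
Sorted: R1 (28.735) < R4 (31.496) < R3 (38.275) < R7 (43.850) < …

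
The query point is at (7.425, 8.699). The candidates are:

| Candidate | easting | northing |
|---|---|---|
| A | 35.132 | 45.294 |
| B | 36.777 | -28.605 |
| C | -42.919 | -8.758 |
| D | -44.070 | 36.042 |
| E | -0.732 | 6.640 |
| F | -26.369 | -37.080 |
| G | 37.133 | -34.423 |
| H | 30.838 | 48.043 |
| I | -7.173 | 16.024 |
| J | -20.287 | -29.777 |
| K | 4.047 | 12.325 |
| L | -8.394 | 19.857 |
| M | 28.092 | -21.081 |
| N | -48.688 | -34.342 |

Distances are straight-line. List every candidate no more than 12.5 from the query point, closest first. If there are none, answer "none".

Distances from (7.425, 8.699):
A: √((27.707)² + (36.595)²) = √(767.67785 + 1339.19403) = 45.901
B: √((29.352)² + (-37.304)²) = √(861.53990 + 1391.58842) = 47.467
C: √((-50.344)² + (-17.457)²) = √(2534.51834 + 304.74685) = 53.285
D: √((-51.495)² + (27.343)²) = √(2651.73502 + 747.63965) = 58.304
E: √((-8.157)² + (-2.059)²) = √(66.53665 + 4.23948) = 8.413
F: √((-33.794)² + (-45.779)²) = √(1142.03444 + 2095.71684) = 56.901
G: √((29.708)² + (-43.122)²) = √(882.56526 + 1859.50688) = 52.365
H: √((23.413)² + (39.344)²) = √(548.16857 + 1547.95034) = 45.783
I: √((-14.598)² + (7.325)²) = √(213.10160 + 53.65563) = 16.333
J: √((-27.712)² + (-38.476)²) = √(767.95494 + 1480.40258) = 47.417
K: √((-3.378)² + (3.626)²) = √(11.41088 + 13.14788) = 4.956
L: √((-15.819)² + (11.158)²) = √(250.24076 + 124.50096) = 19.358
M: √((20.667)² + (-29.780)²) = √(427.12489 + 886.84840) = 36.249
N: √((-56.113)² + (-43.041)²) = √(3148.66877 + 1852.52768) = 70.719
Threshold 12.5: K (4.956), E (8.413) are within range.

K, E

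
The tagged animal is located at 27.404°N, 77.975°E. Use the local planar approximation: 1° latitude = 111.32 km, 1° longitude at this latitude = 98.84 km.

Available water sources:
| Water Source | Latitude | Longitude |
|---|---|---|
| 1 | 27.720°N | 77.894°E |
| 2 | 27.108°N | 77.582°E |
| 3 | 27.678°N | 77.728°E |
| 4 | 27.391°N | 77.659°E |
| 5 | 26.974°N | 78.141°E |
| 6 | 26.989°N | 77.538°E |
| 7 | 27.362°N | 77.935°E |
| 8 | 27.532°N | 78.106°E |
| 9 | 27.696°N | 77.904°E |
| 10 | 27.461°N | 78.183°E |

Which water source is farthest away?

Distances from 27.404°N, 77.975°E:
1: √((0.316·111.32)² + (-0.081·98.84)²) = √(1237.42977 + 64.09668) = 36.077 km
2: √((-0.296·111.32)² + (-0.393·98.84)²) = √(1085.74995 + 1508.86566) = 50.937 km
3: √((0.274·111.32)² + (-0.247·98.84)²) = √(930.35248 + 596.01801) = 39.069 km
4: √((-0.013·111.32)² + (-0.316·98.84)²) = √(2.09427 + 975.52777) = 31.267 km
5: √((-0.430·111.32)² + (0.166·98.84)²) = √(2291.30713 + 269.20409) = 50.601 km
6: √((-0.415·111.32)² + (-0.437·98.84)²) = √(2134.23672 + 1865.64216) = 63.245 km
7: √((-0.042·111.32)² + (-0.040·98.84)²) = √(21.85974 + 15.63095) = 6.123 km
8: √((0.128·111.32)² + (0.131·98.84)²) = √(203.03286 + 167.65174) = 19.253 km
9: √((0.292·111.32)² + (-0.071·98.84)²) = √(1056.60363 + 49.24727) = 33.254 km
10: √((0.057·111.32)² + (0.208·98.84)²) = √(40.26207 + 422.66097) = 21.516 km
Maximum: 6 at 63.245 km.

6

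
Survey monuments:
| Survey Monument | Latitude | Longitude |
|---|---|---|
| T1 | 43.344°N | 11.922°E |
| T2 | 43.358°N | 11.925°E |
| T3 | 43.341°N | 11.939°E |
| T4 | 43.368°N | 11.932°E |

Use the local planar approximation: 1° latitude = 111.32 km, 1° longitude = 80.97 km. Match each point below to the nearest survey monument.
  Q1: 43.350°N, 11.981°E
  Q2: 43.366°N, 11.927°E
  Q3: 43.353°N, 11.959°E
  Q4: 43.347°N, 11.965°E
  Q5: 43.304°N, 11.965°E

Q1 at 43.350°N, 11.981°E:
  T1: 4.824 km
  T2: 4.621 km
  T3: 3.545 km
  T4: 4.445 km
  → nearest: T3 (3.545 km)
Q2 at 43.366°N, 11.927°E:
  T1: 2.482 km
  T2: 0.905 km
  T3: 2.948 km
  T4: 0.462 km
  → nearest: T4 (0.462 km)
Q3 at 43.353°N, 11.959°E:
  T1: 3.159 km
  T2: 2.809 km
  T3: 2.099 km
  T4: 2.751 km
  → nearest: T3 (2.099 km)
Q4 at 43.347°N, 11.965°E:
  T1: 3.498 km
  T2: 3.463 km
  T3: 2.209 km
  T4: 3.550 km
  → nearest: T3 (2.209 km)
Q5 at 43.304°N, 11.965°E:
  T1: 5.652 km
  T2: 6.828 km
  T3: 4.626 km
  T4: 7.609 km
  → nearest: T3 (4.626 km)

Q1→T3; Q2→T4; Q3→T3; Q4→T3; Q5→T3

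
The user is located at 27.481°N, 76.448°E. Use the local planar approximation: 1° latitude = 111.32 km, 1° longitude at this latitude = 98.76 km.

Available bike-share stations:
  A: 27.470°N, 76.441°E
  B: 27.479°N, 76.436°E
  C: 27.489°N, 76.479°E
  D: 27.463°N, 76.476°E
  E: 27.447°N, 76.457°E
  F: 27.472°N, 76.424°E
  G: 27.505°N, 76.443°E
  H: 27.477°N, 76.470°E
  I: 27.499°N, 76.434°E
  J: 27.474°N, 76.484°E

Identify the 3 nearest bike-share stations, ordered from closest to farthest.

Distances from 27.481°N, 76.448°E:
A: 1.406 km
B: 1.206 km
C: 3.188 km
D: 3.415 km
E: 3.888 km
F: 2.573 km
G: 2.717 km
H: 2.218 km
I: 2.434 km
J: 3.640 km
Sorted: B (1.206 km) < A (1.406 km) < H (2.218 km) < I (2.434 km) < F (2.573 km) < …

B, A, H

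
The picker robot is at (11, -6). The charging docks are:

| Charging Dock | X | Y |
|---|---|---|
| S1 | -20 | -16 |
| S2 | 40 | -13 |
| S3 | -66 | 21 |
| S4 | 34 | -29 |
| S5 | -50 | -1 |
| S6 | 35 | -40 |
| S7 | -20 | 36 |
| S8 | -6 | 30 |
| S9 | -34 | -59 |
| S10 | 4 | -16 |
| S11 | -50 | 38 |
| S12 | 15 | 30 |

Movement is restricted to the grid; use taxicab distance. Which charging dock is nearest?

S10

Distances from (11, -6):
S1: 41
S2: 36
S3: 104
S4: 46
S5: 66
S6: 58
S7: 73
S8: 53
S9: 98
S10: 17
S11: 105
S12: 40
Minimum: S10 at 17.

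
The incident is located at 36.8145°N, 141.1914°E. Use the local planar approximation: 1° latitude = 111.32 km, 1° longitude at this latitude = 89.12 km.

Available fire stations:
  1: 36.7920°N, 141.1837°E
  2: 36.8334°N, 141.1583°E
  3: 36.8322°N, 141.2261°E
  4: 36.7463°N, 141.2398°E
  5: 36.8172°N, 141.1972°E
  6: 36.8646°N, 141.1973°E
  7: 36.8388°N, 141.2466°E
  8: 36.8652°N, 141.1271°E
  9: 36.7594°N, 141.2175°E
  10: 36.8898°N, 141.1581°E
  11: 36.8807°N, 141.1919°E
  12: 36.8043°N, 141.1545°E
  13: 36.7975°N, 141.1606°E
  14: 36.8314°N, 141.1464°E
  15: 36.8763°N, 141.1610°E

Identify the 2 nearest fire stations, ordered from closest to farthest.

5, 1

Distances from 36.8145°N, 141.1914°E:
1: √((-0.0225·111.32)² + (-0.0077·89.12)²) = √(6.273522 + 0.470903) = 2.5970 km
2: √((0.0189·111.32)² + (-0.0331·89.12)²) = √(4.426597 + 8.701745) = 3.6233 km
3: √((0.0177·111.32)² + (0.0347·89.12)²) = √(3.882334 + 9.563334) = 3.6668 km
4: √((-0.0682·111.32)² + (0.0484·89.12)²) = √(57.638828 + 18.605489) = 8.7318 km
5: √((0.0027·111.32)² + (0.0058·89.12)²) = √(0.090339 + 0.267181) = 0.5979 km
6: √((0.0501·111.32)² + (0.0059·89.12)²) = √(31.104401 + 0.276474) = 5.6019 km
7: √((0.0243·111.32)² + (0.0552·89.12)²) = √(7.317436 + 24.200732) = 5.6141 km
8: √((0.0507·111.32)² + (-0.0643·89.12)²) = √(31.853878 + 32.837668) = 8.0431 km
9: √((-0.0551·111.32)² + (0.0261·89.12)²) = √(37.622668 + 5.410425) = 6.5600 km
10: √((0.0753·111.32)² + (-0.0333·89.12)²) = √(70.264563 + 8.807220) = 8.8922 km
11: √((0.0662·111.32)² + (0.0005·89.12)²) = √(54.307821 + 0.001986) = 7.3695 km
12: √((-0.0102·111.32)² + (-0.0369·89.12)²) = √(1.289278 + 10.814416) = 3.4790 km
13: √((-0.0170·111.32)² + (-0.0308·89.12)²) = √(3.581329 + 7.534454) = 3.3340 km
14: √((0.0169·111.32)² + (-0.0450·89.12)²) = √(3.539320 + 16.083308) = 4.4297 km
15: √((0.0618·111.32)² + (-0.0304·89.12)²) = √(47.328566 + 7.340025) = 7.3938 km
Sorted: 5 (0.5979 km) < 1 (2.5970 km) < 13 (3.3340 km) < 12 (3.4790 km) < …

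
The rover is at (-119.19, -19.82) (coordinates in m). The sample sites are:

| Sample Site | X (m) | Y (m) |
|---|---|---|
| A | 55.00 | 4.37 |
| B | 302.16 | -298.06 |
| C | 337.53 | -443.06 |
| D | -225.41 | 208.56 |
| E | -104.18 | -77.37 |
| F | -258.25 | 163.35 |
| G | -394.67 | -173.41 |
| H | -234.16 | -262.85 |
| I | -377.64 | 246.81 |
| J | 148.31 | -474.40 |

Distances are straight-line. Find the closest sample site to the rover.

Distances from (-119.19, -19.82):
A: √((174.19)² + (24.19)²) = √(30342.1561 + 585.1561) = 175.86 m
B: √((421.35)² + (-278.24)²) = √(177535.8225 + 77417.4976) = 504.93 m
C: √((456.72)² + (-423.24)²) = √(208593.1584 + 179132.0976) = 622.68 m
D: √((-106.22)² + (228.38)²) = √(11282.6884 + 52157.4244) = 251.87 m
E: √((15.01)² + (-57.55)²) = √(225.3001 + 3312.0025) = 59.48 m
F: √((-139.06)² + (183.17)²) = √(19337.6836 + 33551.2489) = 229.98 m
G: √((-275.48)² + (-153.59)²) = √(75889.2304 + 23589.8881) = 315.40 m
H: √((-114.97)² + (-243.03)²) = √(13218.1009 + 59063.5809) = 268.85 m
I: √((-258.45)² + (266.63)²) = √(66796.4025 + 71091.5569) = 371.33 m
J: √((267.50)² + (-454.58)²) = √(71556.2500 + 206642.9764) = 527.45 m
Minimum: E at 59.48 m.

E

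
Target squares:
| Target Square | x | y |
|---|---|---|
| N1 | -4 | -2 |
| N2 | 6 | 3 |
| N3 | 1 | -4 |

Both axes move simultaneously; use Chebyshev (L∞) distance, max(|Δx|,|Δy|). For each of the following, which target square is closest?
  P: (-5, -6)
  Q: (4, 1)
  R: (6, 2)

P→N1; Q→N2; R→N2

P at (-5, -6):
  N1: max(|1|, |4|) = 4
  N2: max(|11|, |9|) = 11
  N3: max(|6|, |2|) = 6
  → nearest: N1 (4)
Q at (4, 1):
  N1: max(|-8|, |-3|) = 8
  N2: max(|2|, |2|) = 2
  N3: max(|-3|, |-5|) = 5
  → nearest: N2 (2)
R at (6, 2):
  N1: max(|-10|, |-4|) = 10
  N2: max(|0|, |1|) = 1
  N3: max(|-5|, |-6|) = 6
  → nearest: N2 (1)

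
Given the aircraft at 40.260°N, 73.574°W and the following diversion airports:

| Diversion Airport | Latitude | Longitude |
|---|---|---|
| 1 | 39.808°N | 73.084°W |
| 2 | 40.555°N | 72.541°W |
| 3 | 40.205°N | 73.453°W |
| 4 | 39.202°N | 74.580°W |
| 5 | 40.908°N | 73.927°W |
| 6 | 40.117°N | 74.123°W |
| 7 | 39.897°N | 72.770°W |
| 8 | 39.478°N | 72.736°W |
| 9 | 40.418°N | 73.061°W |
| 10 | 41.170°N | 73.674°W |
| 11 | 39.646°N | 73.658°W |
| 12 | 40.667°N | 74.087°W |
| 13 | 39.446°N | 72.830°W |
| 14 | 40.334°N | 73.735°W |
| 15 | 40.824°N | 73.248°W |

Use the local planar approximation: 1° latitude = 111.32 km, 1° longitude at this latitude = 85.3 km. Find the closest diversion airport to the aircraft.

Distances from 40.260°N, 73.574°W:
1: √((-0.452·111.32)² + (0.490·85.3)²) = √(2531.76426 + 1746.98921) = 65.412 km
2: √((0.295·111.32)² + (1.033·85.3)²) = √(1078.42619 + 7764.23560) = 94.035 km
3: √((-0.055·111.32)² + (0.121·85.3)²) = √(37.48623 + 106.52923) = 12.001 km
4: √((-1.058·111.32)² + (-1.006·85.3)²) = √(13871.31809 + 7363.66502) = 145.722 km
5: √((0.648·111.32)² + (-0.353·85.3)²) = √(5203.51016 + 906.66630) = 78.168 km
6: √((-0.143·111.32)² + (-0.549·85.3)²) = √(253.40692 + 2193.02080) = 49.461 km
7: √((-0.363·111.32)² + (0.804·85.3)²) = √(1632.90021 + 4703.38099) = 79.601 km
8: √((-0.782·111.32)² + (0.838·85.3)²) = √(7578.09249 + 5109.59055) = 112.640 km
9: √((0.158·111.32)² + (0.513·85.3)²) = √(309.35744 + 1914.84133) = 47.161 km
10: √((0.910·111.32)² + (-0.100·85.3)²) = √(10261.93312 + 72.76090) = 101.660 km
11: √((-0.614·111.32)² + (-0.084·85.3)²) = √(4671.78812 + 51.34009) = 68.725 km
12: √((0.407·111.32)² + (-0.513·85.3)²) = √(2052.74600 + 1914.84133) = 62.989 km
13: √((-0.814·111.32)² + (0.744·85.3)²) = √(8210.98399 + 4027.57775) = 110.628 km
14: √((0.074·111.32)² + (-0.161·85.3)²) = √(67.85937 + 188.60353) = 16.014 km
15: √((0.564·111.32)² + (0.326·85.3)²) = √(3941.89093 + 773.27374) = 68.667 km
Minimum: 3 at 12.001 km.

3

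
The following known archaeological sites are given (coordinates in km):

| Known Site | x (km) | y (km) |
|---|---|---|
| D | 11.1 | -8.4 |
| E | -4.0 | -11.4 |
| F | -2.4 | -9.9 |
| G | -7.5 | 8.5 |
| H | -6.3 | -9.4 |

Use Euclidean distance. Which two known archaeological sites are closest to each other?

E and F

Pairwise distances:
D–E: √((-15.1)² + (-3.0)²) = √(228.010 + 9.000) = 15.4 km
D–F: √((-13.5)² + (-1.5)²) = √(182.250 + 2.250) = 13.6 km
D–G: √((-18.6)² + (16.9)²) = √(345.960 + 285.610) = 25.1 km
D–H: √((-17.4)² + (-1.0)²) = √(302.760 + 1.000) = 17.4 km
E–F: √((1.6)² + (1.5)²) = √(2.560 + 2.250) = 2.2 km
E–G: √((-3.5)² + (19.9)²) = √(12.250 + 396.010) = 20.2 km
E–H: √((-2.3)² + (2.0)²) = √(5.290 + 4.000) = 3.0 km
F–G: √((-5.1)² + (18.4)²) = √(26.010 + 338.560) = 19.1 km
F–H: √((-3.9)² + (0.5)²) = √(15.210 + 0.250) = 3.9 km
G–H: √((1.2)² + (-17.9)²) = √(1.440 + 320.410) = 17.9 km
Closest pair: E–F at 2.2 km.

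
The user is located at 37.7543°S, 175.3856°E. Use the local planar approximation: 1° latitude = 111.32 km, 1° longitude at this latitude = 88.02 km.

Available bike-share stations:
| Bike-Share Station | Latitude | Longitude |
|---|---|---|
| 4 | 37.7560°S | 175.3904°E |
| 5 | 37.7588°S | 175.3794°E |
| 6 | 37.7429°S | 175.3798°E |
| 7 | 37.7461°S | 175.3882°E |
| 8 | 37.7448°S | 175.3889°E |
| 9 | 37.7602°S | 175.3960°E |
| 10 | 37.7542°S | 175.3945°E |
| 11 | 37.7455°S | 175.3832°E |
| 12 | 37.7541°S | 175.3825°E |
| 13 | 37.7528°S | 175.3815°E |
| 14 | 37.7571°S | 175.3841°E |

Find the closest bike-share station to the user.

12

Distances from 37.7543°S, 175.3856°E:
4: √((-0.0017·111.32)² + (0.0048·88.02)²) = √(0.035813 + 0.178503) = 0.4629 km
5: √((-0.0045·111.32)² + (-0.0062·88.02)²) = √(0.250941 + 0.297815) = 0.7408 km
6: √((0.0114·111.32)² + (-0.0058·88.02)²) = √(1.610483 + 0.260627) = 1.3679 km
7: √((0.0082·111.32)² + (0.0026·88.02)²) = √(0.833248 + 0.052373) = 0.9411 km
8: √((0.0095·111.32)² + (0.0033·88.02)²) = √(1.118391 + 0.084370) = 1.0967 km
9: √((-0.0059·111.32)² + (0.0104·88.02)²) = √(0.431370 + 0.837972) = 1.1267 km
10: √((0.0001·111.32)² + (0.0089·88.02)²) = √(0.000124 + 0.613681) = 0.7835 km
11: √((0.0088·111.32)² + (-0.0024·88.02)²) = √(0.959648 + 0.044626) = 1.0021 km
12: √((0.0002·111.32)² + (-0.0031·88.02)²) = √(0.000496 + 0.074454) = 0.2738 km
13: √((0.0015·111.32)² + (-0.0041·88.02)²) = √(0.027882 + 0.130236) = 0.3976 km
14: √((-0.0028·111.32)² + (-0.0015·88.02)²) = √(0.097154 + 0.017432) = 0.3385 km
Minimum: 12 at 0.2738 km.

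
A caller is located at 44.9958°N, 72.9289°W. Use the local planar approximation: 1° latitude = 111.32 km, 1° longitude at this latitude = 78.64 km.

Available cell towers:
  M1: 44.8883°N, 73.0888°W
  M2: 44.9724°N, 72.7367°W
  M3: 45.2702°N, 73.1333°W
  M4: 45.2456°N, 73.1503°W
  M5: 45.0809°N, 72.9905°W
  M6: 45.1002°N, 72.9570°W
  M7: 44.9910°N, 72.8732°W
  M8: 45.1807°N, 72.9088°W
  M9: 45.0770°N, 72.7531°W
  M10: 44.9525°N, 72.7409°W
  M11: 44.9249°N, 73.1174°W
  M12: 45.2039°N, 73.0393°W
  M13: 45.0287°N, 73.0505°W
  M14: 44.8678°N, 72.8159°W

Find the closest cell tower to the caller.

Distances from 44.9958°N, 72.9289°W:
M1: √((-0.1075·111.32)² + (-0.1599·78.64)²) = √(143.206696 + 158.118956) = 17.3587 km
M2: √((-0.0234·111.32)² + (0.1922·78.64)²) = √(6.785441 + 228.451375) = 15.3374 km
M3: √((0.2744·111.32)² + (-0.2044·78.64)²) = √(933.070823 + 258.373990) = 34.5173 km
M4: √((0.2498·111.32)² + (-0.2214·78.64)²) = √(773.270181 + 303.139300) = 32.8087 km
M5: √((0.0851·111.32)² + (-0.0616·78.64)²) = √(89.744019 + 23.466506) = 10.6400 km
M6: √((0.1044·111.32)² + (-0.0281·78.64)²) = √(135.066421 + 4.883145) = 11.8300 km
M7: √((-0.0048·111.32)² + (0.0557·78.64)²) = √(0.285515 + 19.186573) = 4.4127 km
M8: √((0.1849·111.32)² + (0.0201·78.64)²) = √(423.662688 + 2.498499) = 20.6437 km
M9: √((0.0812·111.32)² + (0.1758·78.64)²) = √(81.706847 + 191.128192) = 16.5177 km
M10: √((-0.0433·111.32)² + (0.1880·78.64)²) = √(23.233904 + 218.576118) = 15.5502 km
M11: √((-0.0709·111.32)² + (-0.1885·78.64)²) = √(62.292945 + 219.740303) = 16.7938 km
M12: √((0.2081·111.32)² + (-0.1104·78.64)²) = √(536.649286 + 75.374624) = 24.7391 km
M13: √((0.0329·111.32)² + (-0.1216·78.64)²) = √(13.413379 + 91.443778) = 10.2400 km
M14: √((-0.1280·111.32)² + (0.1130·78.64)²) = √(203.032861 + 78.966683) = 16.7928 km
Minimum: M7 at 4.4127 km.

M7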